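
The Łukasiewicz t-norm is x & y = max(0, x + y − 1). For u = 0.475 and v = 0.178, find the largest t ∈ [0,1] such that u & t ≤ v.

0.703

The residuum of the Łukasiewicz t-norm gives the supremum: min(1, 1 − 0.475 + 0.178).
1 − 0.475 + 0.178 = 0.703, so t = min(1, 0.703) = 0.703.
Check: 0.475 & 0.703 = max(0, 0.178) = 0.178 ≤ 0.178.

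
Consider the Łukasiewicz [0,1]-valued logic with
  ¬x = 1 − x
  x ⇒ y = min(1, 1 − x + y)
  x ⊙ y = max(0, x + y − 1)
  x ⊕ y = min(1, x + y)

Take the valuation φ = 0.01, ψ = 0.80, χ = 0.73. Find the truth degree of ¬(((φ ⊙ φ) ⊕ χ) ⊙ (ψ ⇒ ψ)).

0.27

φ ⊙ φ = max(0, 0.01 + 0.01 − 1) = max(0, -0.98) = 0.00
(φ ⊙ φ) ⊕ χ = min(1, 0.00 + 0.73) = min(1, 0.73) = 0.73
ψ ⇒ ψ = min(1, 1 − 0.80 + 0.80) = min(1, 1.00) = 1.00
((φ ⊙ φ) ⊕ χ) ⊙ (ψ ⇒ ψ) = max(0, 0.73 + 1.00 − 1) = max(0, 0.73) = 0.73
¬(((φ ⊙ φ) ⊕ χ) ⊙ (ψ ⇒ ψ)) = 1 − 0.73 = 0.27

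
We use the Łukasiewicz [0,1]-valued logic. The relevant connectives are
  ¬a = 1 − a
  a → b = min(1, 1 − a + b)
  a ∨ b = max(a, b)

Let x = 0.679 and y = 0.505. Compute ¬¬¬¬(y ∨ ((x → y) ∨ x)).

x → y = min(1, 1 − 0.679 + 0.505) = min(1, 0.826) = 0.826
(x → y) ∨ x = max(0.826, 0.679) = 0.826
y ∨ ((x → y) ∨ x) = max(0.505, 0.826) = 0.826
¬(y ∨ ((x → y) ∨ x)) = 1 − 0.826 = 0.174
¬¬(y ∨ ((x → y) ∨ x)) = 1 − 0.174 = 0.826
¬¬¬(y ∨ ((x → y) ∨ x)) = 1 − 0.826 = 0.174
¬¬¬¬(y ∨ ((x → y) ∨ x)) = 1 − 0.174 = 0.826

0.826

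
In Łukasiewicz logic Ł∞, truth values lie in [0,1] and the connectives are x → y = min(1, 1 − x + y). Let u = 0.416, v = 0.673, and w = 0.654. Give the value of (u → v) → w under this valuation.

0.654

u → v = min(1, 1 − 0.416 + 0.673) = min(1, 1.257) = 1.000
(u → v) → w = min(1, 1 − 1.000 + 0.654) = min(1, 0.654) = 0.654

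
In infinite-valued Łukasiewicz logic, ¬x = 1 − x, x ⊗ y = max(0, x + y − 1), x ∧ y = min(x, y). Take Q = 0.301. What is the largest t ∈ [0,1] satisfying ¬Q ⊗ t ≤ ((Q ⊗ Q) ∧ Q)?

¬Q = 1 − 0.301 = 0.699
So the left factor is ¬Q = 0.699.
Q ⊗ Q = max(0, 0.301 + 0.301 − 1) = max(0, -0.398) = 0.000
(Q ⊗ Q) ∧ Q = min(0.000, 0.301) = 0.000
So the right-hand bound is (Q ⊗ Q) ∧ Q = 0.000.
The residuum of the Łukasiewicz t-norm gives the supremum: min(1, 1 − 0.699 + 0.000).
1 − 0.699 + 0.000 = 0.301, so t = min(1, 0.301) = 0.301.
Check: 0.699 ⊗ 0.301 = max(0, 0.000) = 0.000 ≤ 0.000.

0.301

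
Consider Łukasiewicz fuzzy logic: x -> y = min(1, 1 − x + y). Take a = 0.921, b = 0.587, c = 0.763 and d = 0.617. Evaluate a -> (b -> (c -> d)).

c -> d = min(1, 1 − 0.763 + 0.617) = min(1, 0.854) = 0.854
b -> (c -> d) = min(1, 1 − 0.587 + 0.854) = min(1, 1.267) = 1.000
a -> (b -> (c -> d)) = min(1, 1 − 0.921 + 1.000) = min(1, 1.079) = 1.000

1.000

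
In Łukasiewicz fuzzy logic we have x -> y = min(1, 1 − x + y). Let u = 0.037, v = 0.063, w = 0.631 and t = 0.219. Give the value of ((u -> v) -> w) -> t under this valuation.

u -> v = min(1, 1 − 0.037 + 0.063) = min(1, 1.026) = 1.000
(u -> v) -> w = min(1, 1 − 1.000 + 0.631) = min(1, 0.631) = 0.631
((u -> v) -> w) -> t = min(1, 1 − 0.631 + 0.219) = min(1, 0.588) = 0.588

0.588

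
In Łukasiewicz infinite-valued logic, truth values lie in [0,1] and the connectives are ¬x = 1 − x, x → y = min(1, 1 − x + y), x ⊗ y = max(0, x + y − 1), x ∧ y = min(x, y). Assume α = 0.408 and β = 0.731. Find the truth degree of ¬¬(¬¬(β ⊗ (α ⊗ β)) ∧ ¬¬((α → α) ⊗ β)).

0.000

α ⊗ β = max(0, 0.408 + 0.731 − 1) = max(0, 0.139) = 0.139
β ⊗ (α ⊗ β) = max(0, 0.731 + 0.139 − 1) = max(0, -0.130) = 0.000
¬(β ⊗ (α ⊗ β)) = 1 − 0.000 = 1.000
¬¬(β ⊗ (α ⊗ β)) = 1 − 1.000 = 0.000
α → α = min(1, 1 − 0.408 + 0.408) = min(1, 1.000) = 1.000
(α → α) ⊗ β = max(0, 1.000 + 0.731 − 1) = max(0, 0.731) = 0.731
¬((α → α) ⊗ β) = 1 − 0.731 = 0.269
¬¬((α → α) ⊗ β) = 1 − 0.269 = 0.731
¬¬(β ⊗ (α ⊗ β)) ∧ ¬¬((α → α) ⊗ β) = min(0.000, 0.731) = 0.000
¬(¬¬(β ⊗ (α ⊗ β)) ∧ ¬¬((α → α) ⊗ β)) = 1 − 0.000 = 1.000
¬¬(¬¬(β ⊗ (α ⊗ β)) ∧ ¬¬((α → α) ⊗ β)) = 1 − 1.000 = 0.000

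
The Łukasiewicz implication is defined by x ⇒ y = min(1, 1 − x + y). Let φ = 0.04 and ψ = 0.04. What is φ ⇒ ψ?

1.00

φ ⇒ ψ = min(1, 1 − 0.04 + 0.04) = min(1, 1.00) = 1.00
For comparison, the Gödel implication (1 if x ≤ y else y) would give 1.00.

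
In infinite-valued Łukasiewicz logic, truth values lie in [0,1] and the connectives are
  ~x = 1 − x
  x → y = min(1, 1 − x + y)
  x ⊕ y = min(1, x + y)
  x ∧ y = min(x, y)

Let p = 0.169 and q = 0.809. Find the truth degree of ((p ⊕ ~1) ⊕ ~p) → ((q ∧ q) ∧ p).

0.169

~1 = 1 − 1.000 = 0.000
p ⊕ ~1 = min(1, 0.169 + 0.000) = min(1, 0.169) = 0.169
~p = 1 − 0.169 = 0.831
(p ⊕ ~1) ⊕ ~p = min(1, 0.169 + 0.831) = min(1, 1.000) = 1.000
q ∧ q = min(0.809, 0.809) = 0.809
(q ∧ q) ∧ p = min(0.809, 0.169) = 0.169
((p ⊕ ~1) ⊕ ~p) → ((q ∧ q) ∧ p) = min(1, 1 − 1.000 + 0.169) = min(1, 0.169) = 0.169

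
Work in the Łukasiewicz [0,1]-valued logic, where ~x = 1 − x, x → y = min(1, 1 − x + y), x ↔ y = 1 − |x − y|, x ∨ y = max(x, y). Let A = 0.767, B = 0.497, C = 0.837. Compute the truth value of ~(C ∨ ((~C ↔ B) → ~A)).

0.163

~C = 1 − 0.837 = 0.163
~C ↔ B = 1 − |0.163 − 0.497| = 1 − 0.334 = 0.666
~A = 1 − 0.767 = 0.233
(~C ↔ B) → ~A = min(1, 1 − 0.666 + 0.233) = min(1, 0.567) = 0.567
C ∨ ((~C ↔ B) → ~A) = max(0.837, 0.567) = 0.837
~(C ∨ ((~C ↔ B) → ~A)) = 1 − 0.837 = 0.163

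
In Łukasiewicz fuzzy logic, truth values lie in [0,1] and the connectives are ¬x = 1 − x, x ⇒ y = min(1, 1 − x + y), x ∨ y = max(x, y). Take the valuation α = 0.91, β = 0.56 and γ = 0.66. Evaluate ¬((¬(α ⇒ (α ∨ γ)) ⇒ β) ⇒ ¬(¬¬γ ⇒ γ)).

α ∨ γ = max(0.91, 0.66) = 0.91
α ⇒ (α ∨ γ) = min(1, 1 − 0.91 + 0.91) = min(1, 1.00) = 1.00
¬(α ⇒ (α ∨ γ)) = 1 − 1.00 = 0.00
¬(α ⇒ (α ∨ γ)) ⇒ β = min(1, 1 − 0.00 + 0.56) = min(1, 1.56) = 1.00
¬γ = 1 − 0.66 = 0.34
¬¬γ = 1 − 0.34 = 0.66
¬¬γ ⇒ γ = min(1, 1 − 0.66 + 0.66) = min(1, 1.00) = 1.00
¬(¬¬γ ⇒ γ) = 1 − 1.00 = 0.00
(¬(α ⇒ (α ∨ γ)) ⇒ β) ⇒ ¬(¬¬γ ⇒ γ) = min(1, 1 − 1.00 + 0.00) = min(1, 0.00) = 0.00
¬((¬(α ⇒ (α ∨ γ)) ⇒ β) ⇒ ¬(¬¬γ ⇒ γ)) = 1 − 0.00 = 1.00

1.00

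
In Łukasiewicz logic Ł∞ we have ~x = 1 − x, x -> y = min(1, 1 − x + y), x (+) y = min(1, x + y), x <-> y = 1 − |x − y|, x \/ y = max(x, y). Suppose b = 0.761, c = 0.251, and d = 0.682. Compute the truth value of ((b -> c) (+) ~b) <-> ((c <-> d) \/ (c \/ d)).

0.953

b -> c = min(1, 1 − 0.761 + 0.251) = min(1, 0.490) = 0.490
~b = 1 − 0.761 = 0.239
(b -> c) (+) ~b = min(1, 0.490 + 0.239) = min(1, 0.729) = 0.729
c <-> d = 1 − |0.251 − 0.682| = 1 − 0.431 = 0.569
c \/ d = max(0.251, 0.682) = 0.682
(c <-> d) \/ (c \/ d) = max(0.569, 0.682) = 0.682
((b -> c) (+) ~b) <-> ((c <-> d) \/ (c \/ d)) = 1 − |0.729 − 0.682| = 1 − 0.047 = 0.953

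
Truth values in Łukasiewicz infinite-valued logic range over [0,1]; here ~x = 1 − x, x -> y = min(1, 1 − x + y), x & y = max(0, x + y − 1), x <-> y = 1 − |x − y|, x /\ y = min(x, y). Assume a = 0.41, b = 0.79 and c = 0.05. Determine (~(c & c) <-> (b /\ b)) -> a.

0.62

c & c = max(0, 0.05 + 0.05 − 1) = max(0, -0.90) = 0.00
~(c & c) = 1 − 0.00 = 1.00
b /\ b = min(0.79, 0.79) = 0.79
~(c & c) <-> (b /\ b) = 1 − |1.00 − 0.79| = 1 − 0.21 = 0.79
(~(c & c) <-> (b /\ b)) -> a = min(1, 1 − 0.79 + 0.41) = min(1, 0.62) = 0.62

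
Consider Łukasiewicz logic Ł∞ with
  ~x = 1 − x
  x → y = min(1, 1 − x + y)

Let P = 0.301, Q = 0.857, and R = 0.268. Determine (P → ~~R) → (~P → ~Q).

0.477

~R = 1 − 0.268 = 0.732
~~R = 1 − 0.732 = 0.268
P → ~~R = min(1, 1 − 0.301 + 0.268) = min(1, 0.967) = 0.967
~P = 1 − 0.301 = 0.699
~Q = 1 − 0.857 = 0.143
~P → ~Q = min(1, 1 − 0.699 + 0.143) = min(1, 0.444) = 0.444
(P → ~~R) → (~P → ~Q) = min(1, 1 − 0.967 + 0.444) = min(1, 0.477) = 0.477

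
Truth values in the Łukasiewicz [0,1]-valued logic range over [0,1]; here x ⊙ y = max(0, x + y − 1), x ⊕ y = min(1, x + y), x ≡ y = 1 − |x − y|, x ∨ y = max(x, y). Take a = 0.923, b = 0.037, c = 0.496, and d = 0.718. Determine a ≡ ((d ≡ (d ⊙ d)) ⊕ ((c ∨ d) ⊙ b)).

0.795

d ⊙ d = max(0, 0.718 + 0.718 − 1) = max(0, 0.436) = 0.436
d ≡ (d ⊙ d) = 1 − |0.718 − 0.436| = 1 − 0.282 = 0.718
c ∨ d = max(0.496, 0.718) = 0.718
(c ∨ d) ⊙ b = max(0, 0.718 + 0.037 − 1) = max(0, -0.245) = 0.000
(d ≡ (d ⊙ d)) ⊕ ((c ∨ d) ⊙ b) = min(1, 0.718 + 0.000) = min(1, 0.718) = 0.718
a ≡ ((d ≡ (d ⊙ d)) ⊕ ((c ∨ d) ⊙ b)) = 1 − |0.923 − 0.718| = 1 − 0.205 = 0.795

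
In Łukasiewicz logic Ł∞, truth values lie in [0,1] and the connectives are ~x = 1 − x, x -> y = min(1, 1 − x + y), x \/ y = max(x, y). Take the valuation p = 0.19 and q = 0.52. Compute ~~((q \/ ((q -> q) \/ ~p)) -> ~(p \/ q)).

0.48

q -> q = min(1, 1 − 0.52 + 0.52) = min(1, 1.00) = 1.00
~p = 1 − 0.19 = 0.81
(q -> q) \/ ~p = max(1.00, 0.81) = 1.00
q \/ ((q -> q) \/ ~p) = max(0.52, 1.00) = 1.00
p \/ q = max(0.19, 0.52) = 0.52
~(p \/ q) = 1 − 0.52 = 0.48
(q \/ ((q -> q) \/ ~p)) -> ~(p \/ q) = min(1, 1 − 1.00 + 0.48) = min(1, 0.48) = 0.48
~((q \/ ((q -> q) \/ ~p)) -> ~(p \/ q)) = 1 − 0.48 = 0.52
~~((q \/ ((q -> q) \/ ~p)) -> ~(p \/ q)) = 1 − 0.52 = 0.48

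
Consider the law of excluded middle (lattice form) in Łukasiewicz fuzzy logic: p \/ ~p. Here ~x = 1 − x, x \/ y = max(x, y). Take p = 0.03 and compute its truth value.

0.97

~p = 1 − 0.03 = 0.97
p \/ ~p = max(0.03, 0.97) = 0.97
(The value 0.97 < 1 shows this instance is not satisfied; not a Ł∞-tautology — its value is max(a, 1−a).)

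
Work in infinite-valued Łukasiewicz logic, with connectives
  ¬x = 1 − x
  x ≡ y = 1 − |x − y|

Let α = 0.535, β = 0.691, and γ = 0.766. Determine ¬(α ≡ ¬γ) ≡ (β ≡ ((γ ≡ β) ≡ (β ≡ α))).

0.529

¬γ = 1 − 0.766 = 0.234
α ≡ ¬γ = 1 − |0.535 − 0.234| = 1 − 0.301 = 0.699
¬(α ≡ ¬γ) = 1 − 0.699 = 0.301
γ ≡ β = 1 − |0.766 − 0.691| = 1 − 0.075 = 0.925
β ≡ α = 1 − |0.691 − 0.535| = 1 − 0.156 = 0.844
(γ ≡ β) ≡ (β ≡ α) = 1 − |0.925 − 0.844| = 1 − 0.081 = 0.919
β ≡ ((γ ≡ β) ≡ (β ≡ α)) = 1 − |0.691 − 0.919| = 1 − 0.228 = 0.772
¬(α ≡ ¬γ) ≡ (β ≡ ((γ ≡ β) ≡ (β ≡ α))) = 1 − |0.301 − 0.772| = 1 − 0.471 = 0.529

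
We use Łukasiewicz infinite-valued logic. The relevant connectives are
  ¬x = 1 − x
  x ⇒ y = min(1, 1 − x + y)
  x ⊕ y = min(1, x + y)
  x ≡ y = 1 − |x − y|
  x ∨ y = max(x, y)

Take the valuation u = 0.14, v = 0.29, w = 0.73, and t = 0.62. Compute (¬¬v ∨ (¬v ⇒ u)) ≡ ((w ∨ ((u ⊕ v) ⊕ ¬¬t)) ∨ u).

¬v = 1 − 0.29 = 0.71
¬¬v = 1 − 0.71 = 0.29
¬v ⇒ u = min(1, 1 − 0.71 + 0.14) = min(1, 0.43) = 0.43
¬¬v ∨ (¬v ⇒ u) = max(0.29, 0.43) = 0.43
u ⊕ v = min(1, 0.14 + 0.29) = min(1, 0.43) = 0.43
¬t = 1 − 0.62 = 0.38
¬¬t = 1 − 0.38 = 0.62
(u ⊕ v) ⊕ ¬¬t = min(1, 0.43 + 0.62) = min(1, 1.05) = 1.00
w ∨ ((u ⊕ v) ⊕ ¬¬t) = max(0.73, 1.00) = 1.00
(w ∨ ((u ⊕ v) ⊕ ¬¬t)) ∨ u = max(1.00, 0.14) = 1.00
(¬¬v ∨ (¬v ⇒ u)) ≡ ((w ∨ ((u ⊕ v) ⊕ ¬¬t)) ∨ u) = 1 − |0.43 − 1.00| = 1 − 0.57 = 0.43

0.43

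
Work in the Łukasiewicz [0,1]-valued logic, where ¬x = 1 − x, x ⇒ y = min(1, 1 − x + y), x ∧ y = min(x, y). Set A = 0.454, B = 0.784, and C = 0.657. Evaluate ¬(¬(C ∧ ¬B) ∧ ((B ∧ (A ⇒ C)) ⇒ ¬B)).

0.568

¬B = 1 − 0.784 = 0.216
C ∧ ¬B = min(0.657, 0.216) = 0.216
¬(C ∧ ¬B) = 1 − 0.216 = 0.784
A ⇒ C = min(1, 1 − 0.454 + 0.657) = min(1, 1.203) = 1.000
B ∧ (A ⇒ C) = min(0.784, 1.000) = 0.784
(B ∧ (A ⇒ C)) ⇒ ¬B = min(1, 1 − 0.784 + 0.216) = min(1, 0.432) = 0.432
¬(C ∧ ¬B) ∧ ((B ∧ (A ⇒ C)) ⇒ ¬B) = min(0.784, 0.432) = 0.432
¬(¬(C ∧ ¬B) ∧ ((B ∧ (A ⇒ C)) ⇒ ¬B)) = 1 − 0.432 = 0.568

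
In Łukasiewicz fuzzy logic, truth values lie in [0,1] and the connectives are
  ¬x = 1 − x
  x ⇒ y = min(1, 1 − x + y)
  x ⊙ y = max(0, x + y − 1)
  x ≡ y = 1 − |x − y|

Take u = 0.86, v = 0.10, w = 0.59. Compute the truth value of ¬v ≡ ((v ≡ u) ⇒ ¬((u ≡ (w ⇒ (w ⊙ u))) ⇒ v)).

0.90

¬v = 1 − 0.10 = 0.90
v ≡ u = 1 − |0.10 − 0.86| = 1 − 0.76 = 0.24
w ⊙ u = max(0, 0.59 + 0.86 − 1) = max(0, 0.45) = 0.45
w ⇒ (w ⊙ u) = min(1, 1 − 0.59 + 0.45) = min(1, 0.86) = 0.86
u ≡ (w ⇒ (w ⊙ u)) = 1 − |0.86 − 0.86| = 1 − 0.00 = 1.00
(u ≡ (w ⇒ (w ⊙ u))) ⇒ v = min(1, 1 − 1.00 + 0.10) = min(1, 0.10) = 0.10
¬((u ≡ (w ⇒ (w ⊙ u))) ⇒ v) = 1 − 0.10 = 0.90
(v ≡ u) ⇒ ¬((u ≡ (w ⇒ (w ⊙ u))) ⇒ v) = min(1, 1 − 0.24 + 0.90) = min(1, 1.66) = 1.00
¬v ≡ ((v ≡ u) ⇒ ¬((u ≡ (w ⇒ (w ⊙ u))) ⇒ v)) = 1 − |0.90 − 1.00| = 1 − 0.10 = 0.90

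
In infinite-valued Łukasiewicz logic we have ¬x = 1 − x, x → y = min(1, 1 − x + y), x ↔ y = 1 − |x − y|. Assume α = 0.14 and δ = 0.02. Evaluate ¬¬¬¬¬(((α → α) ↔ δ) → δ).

0.00

α → α = min(1, 1 − 0.14 + 0.14) = min(1, 1.00) = 1.00
(α → α) ↔ δ = 1 − |1.00 − 0.02| = 1 − 0.98 = 0.02
((α → α) ↔ δ) → δ = min(1, 1 − 0.02 + 0.02) = min(1, 1.00) = 1.00
¬(((α → α) ↔ δ) → δ) = 1 − 1.00 = 0.00
¬¬(((α → α) ↔ δ) → δ) = 1 − 0.00 = 1.00
¬¬¬(((α → α) ↔ δ) → δ) = 1 − 1.00 = 0.00
¬¬¬¬(((α → α) ↔ δ) → δ) = 1 − 0.00 = 1.00
¬¬¬¬¬(((α → α) ↔ δ) → δ) = 1 − 1.00 = 0.00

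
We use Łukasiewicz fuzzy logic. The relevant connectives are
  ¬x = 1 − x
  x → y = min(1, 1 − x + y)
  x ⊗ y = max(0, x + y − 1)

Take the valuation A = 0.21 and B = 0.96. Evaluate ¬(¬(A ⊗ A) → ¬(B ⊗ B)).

0.92

A ⊗ A = max(0, 0.21 + 0.21 − 1) = max(0, -0.58) = 0.00
¬(A ⊗ A) = 1 − 0.00 = 1.00
B ⊗ B = max(0, 0.96 + 0.96 − 1) = max(0, 0.92) = 0.92
¬(B ⊗ B) = 1 − 0.92 = 0.08
¬(A ⊗ A) → ¬(B ⊗ B) = min(1, 1 − 1.00 + 0.08) = min(1, 0.08) = 0.08
¬(¬(A ⊗ A) → ¬(B ⊗ B)) = 1 − 0.08 = 0.92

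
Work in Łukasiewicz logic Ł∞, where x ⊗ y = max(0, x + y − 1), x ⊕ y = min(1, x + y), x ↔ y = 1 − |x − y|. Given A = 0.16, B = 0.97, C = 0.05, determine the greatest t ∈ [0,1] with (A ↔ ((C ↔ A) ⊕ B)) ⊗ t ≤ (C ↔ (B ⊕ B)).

0.89

C ↔ A = 1 − |0.05 − 0.16| = 1 − 0.11 = 0.89
(C ↔ A) ⊕ B = min(1, 0.89 + 0.97) = min(1, 1.86) = 1.00
A ↔ ((C ↔ A) ⊕ B) = 1 − |0.16 − 1.00| = 1 − 0.84 = 0.16
So the left factor is A ↔ ((C ↔ A) ⊕ B) = 0.16.
B ⊕ B = min(1, 0.97 + 0.97) = min(1, 1.94) = 1.00
C ↔ (B ⊕ B) = 1 − |0.05 − 1.00| = 1 − 0.95 = 0.05
So the right-hand bound is C ↔ (B ⊕ B) = 0.05.
The residuum of the Łukasiewicz t-norm gives the supremum: min(1, 1 − 0.16 + 0.05).
1 − 0.16 + 0.05 = 0.89, so t = min(1, 0.89) = 0.89.
Check: 0.16 ⊗ 0.89 = max(0, 0.05) = 0.05 ≤ 0.05.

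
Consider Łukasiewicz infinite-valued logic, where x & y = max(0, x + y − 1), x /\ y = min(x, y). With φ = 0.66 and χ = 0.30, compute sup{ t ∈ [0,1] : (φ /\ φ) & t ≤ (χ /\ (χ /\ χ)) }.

φ /\ φ = min(0.66, 0.66) = 0.66
So the left factor is φ /\ φ = 0.66.
χ /\ χ = min(0.30, 0.30) = 0.30
χ /\ (χ /\ χ) = min(0.30, 0.30) = 0.30
So the right-hand bound is χ /\ (χ /\ χ) = 0.30.
The residuum of the Łukasiewicz t-norm gives the supremum: min(1, 1 − 0.66 + 0.30).
1 − 0.66 + 0.30 = 0.64, so t = min(1, 0.64) = 0.64.
Check: 0.66 & 0.64 = max(0, 0.30) = 0.30 ≤ 0.30.

0.64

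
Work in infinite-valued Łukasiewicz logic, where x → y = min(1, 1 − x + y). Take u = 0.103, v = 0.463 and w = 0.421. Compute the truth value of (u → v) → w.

0.421

u → v = min(1, 1 − 0.103 + 0.463) = min(1, 1.360) = 1.000
(u → v) → w = min(1, 1 − 1.000 + 0.421) = min(1, 0.421) = 0.421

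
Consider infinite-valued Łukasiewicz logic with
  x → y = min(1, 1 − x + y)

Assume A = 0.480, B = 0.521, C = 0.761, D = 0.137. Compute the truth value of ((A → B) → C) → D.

A → B = min(1, 1 − 0.480 + 0.521) = min(1, 1.041) = 1.000
(A → B) → C = min(1, 1 − 1.000 + 0.761) = min(1, 0.761) = 0.761
((A → B) → C) → D = min(1, 1 − 0.761 + 0.137) = min(1, 0.376) = 0.376

0.376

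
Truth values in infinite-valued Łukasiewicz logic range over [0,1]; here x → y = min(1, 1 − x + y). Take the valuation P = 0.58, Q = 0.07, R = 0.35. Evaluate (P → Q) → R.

P → Q = min(1, 1 − 0.58 + 0.07) = min(1, 0.49) = 0.49
(P → Q) → R = min(1, 1 − 0.49 + 0.35) = min(1, 0.86) = 0.86

0.86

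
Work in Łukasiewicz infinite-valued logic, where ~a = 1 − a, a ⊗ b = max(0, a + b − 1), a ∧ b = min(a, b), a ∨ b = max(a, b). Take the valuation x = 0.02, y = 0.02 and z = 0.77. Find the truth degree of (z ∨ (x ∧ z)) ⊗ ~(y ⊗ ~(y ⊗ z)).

0.75

x ∧ z = min(0.02, 0.77) = 0.02
z ∨ (x ∧ z) = max(0.77, 0.02) = 0.77
y ⊗ z = max(0, 0.02 + 0.77 − 1) = max(0, -0.21) = 0.00
~(y ⊗ z) = 1 − 0.00 = 1.00
y ⊗ ~(y ⊗ z) = max(0, 0.02 + 1.00 − 1) = max(0, 0.02) = 0.02
~(y ⊗ ~(y ⊗ z)) = 1 − 0.02 = 0.98
(z ∨ (x ∧ z)) ⊗ ~(y ⊗ ~(y ⊗ z)) = max(0, 0.77 + 0.98 − 1) = max(0, 0.75) = 0.75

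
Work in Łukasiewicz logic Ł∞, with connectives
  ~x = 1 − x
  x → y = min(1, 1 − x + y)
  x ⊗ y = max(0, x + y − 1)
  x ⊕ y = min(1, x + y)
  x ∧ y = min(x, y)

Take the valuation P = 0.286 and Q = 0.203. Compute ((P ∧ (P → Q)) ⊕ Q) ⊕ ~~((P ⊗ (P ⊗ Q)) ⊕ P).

0.775

P → Q = min(1, 1 − 0.286 + 0.203) = min(1, 0.917) = 0.917
P ∧ (P → Q) = min(0.286, 0.917) = 0.286
(P ∧ (P → Q)) ⊕ Q = min(1, 0.286 + 0.203) = min(1, 0.489) = 0.489
P ⊗ Q = max(0, 0.286 + 0.203 − 1) = max(0, -0.511) = 0.000
P ⊗ (P ⊗ Q) = max(0, 0.286 + 0.000 − 1) = max(0, -0.714) = 0.000
(P ⊗ (P ⊗ Q)) ⊕ P = min(1, 0.000 + 0.286) = min(1, 0.286) = 0.286
~((P ⊗ (P ⊗ Q)) ⊕ P) = 1 − 0.286 = 0.714
~~((P ⊗ (P ⊗ Q)) ⊕ P) = 1 − 0.714 = 0.286
((P ∧ (P → Q)) ⊕ Q) ⊕ ~~((P ⊗ (P ⊗ Q)) ⊕ P) = min(1, 0.489 + 0.286) = min(1, 0.775) = 0.775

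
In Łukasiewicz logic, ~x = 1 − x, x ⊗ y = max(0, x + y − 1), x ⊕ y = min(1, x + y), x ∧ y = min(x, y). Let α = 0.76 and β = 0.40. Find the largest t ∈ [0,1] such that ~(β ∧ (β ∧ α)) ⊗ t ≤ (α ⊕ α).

1.00

β ∧ α = min(0.40, 0.76) = 0.40
β ∧ (β ∧ α) = min(0.40, 0.40) = 0.40
~(β ∧ (β ∧ α)) = 1 − 0.40 = 0.60
So the left factor is ~(β ∧ (β ∧ α)) = 0.60.
α ⊕ α = min(1, 0.76 + 0.76) = min(1, 1.52) = 1.00
So the right-hand bound is α ⊕ α = 1.00.
The residuum of the Łukasiewicz t-norm gives the supremum: min(1, 1 − 0.60 + 1.00).
1 − 0.60 + 1.00 = 1.40, so t = min(1, 1.40) = 1.00.
Check: 0.60 ⊗ 1.00 = max(0, 0.60) = 0.60 ≤ 1.00.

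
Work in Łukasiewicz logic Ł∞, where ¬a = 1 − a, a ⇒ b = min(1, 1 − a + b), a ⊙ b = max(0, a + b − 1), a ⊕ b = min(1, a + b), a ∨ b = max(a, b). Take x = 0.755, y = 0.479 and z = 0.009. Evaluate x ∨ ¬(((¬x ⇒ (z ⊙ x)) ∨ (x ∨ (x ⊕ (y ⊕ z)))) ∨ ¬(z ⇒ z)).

0.755

¬x = 1 − 0.755 = 0.245
z ⊙ x = max(0, 0.009 + 0.755 − 1) = max(0, -0.236) = 0.000
¬x ⇒ (z ⊙ x) = min(1, 1 − 0.245 + 0.000) = min(1, 0.755) = 0.755
y ⊕ z = min(1, 0.479 + 0.009) = min(1, 0.488) = 0.488
x ⊕ (y ⊕ z) = min(1, 0.755 + 0.488) = min(1, 1.243) = 1.000
x ∨ (x ⊕ (y ⊕ z)) = max(0.755, 1.000) = 1.000
(¬x ⇒ (z ⊙ x)) ∨ (x ∨ (x ⊕ (y ⊕ z))) = max(0.755, 1.000) = 1.000
z ⇒ z = min(1, 1 − 0.009 + 0.009) = min(1, 1.000) = 1.000
¬(z ⇒ z) = 1 − 1.000 = 0.000
((¬x ⇒ (z ⊙ x)) ∨ (x ∨ (x ⊕ (y ⊕ z)))) ∨ ¬(z ⇒ z) = max(1.000, 0.000) = 1.000
¬(((¬x ⇒ (z ⊙ x)) ∨ (x ∨ (x ⊕ (y ⊕ z)))) ∨ ¬(z ⇒ z)) = 1 − 1.000 = 0.000
x ∨ ¬(((¬x ⇒ (z ⊙ x)) ∨ (x ∨ (x ⊕ (y ⊕ z)))) ∨ ¬(z ⇒ z)) = max(0.755, 0.000) = 0.755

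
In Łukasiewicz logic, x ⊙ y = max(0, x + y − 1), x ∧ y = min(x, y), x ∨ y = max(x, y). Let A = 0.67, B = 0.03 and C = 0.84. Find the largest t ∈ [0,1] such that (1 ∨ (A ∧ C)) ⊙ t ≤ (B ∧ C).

0.03

A ∧ C = min(0.67, 0.84) = 0.67
1 ∨ (A ∧ C) = max(1.00, 0.67) = 1.00
So the left factor is 1 ∨ (A ∧ C) = 1.00.
B ∧ C = min(0.03, 0.84) = 0.03
So the right-hand bound is B ∧ C = 0.03.
The residuum of the Łukasiewicz t-norm gives the supremum: min(1, 1 − 1.00 + 0.03).
1 − 1.00 + 0.03 = 0.03, so t = min(1, 0.03) = 0.03.
Check: 1.00 ⊙ 0.03 = max(0, 0.03) = 0.03 ≤ 0.03.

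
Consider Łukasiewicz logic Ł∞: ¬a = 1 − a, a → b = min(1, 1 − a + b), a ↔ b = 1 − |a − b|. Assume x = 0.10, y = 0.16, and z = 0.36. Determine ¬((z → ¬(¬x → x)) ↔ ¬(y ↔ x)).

¬x = 1 − 0.10 = 0.90
¬x → x = min(1, 1 − 0.90 + 0.10) = min(1, 0.20) = 0.20
¬(¬x → x) = 1 − 0.20 = 0.80
z → ¬(¬x → x) = min(1, 1 − 0.36 + 0.80) = min(1, 1.44) = 1.00
y ↔ x = 1 − |0.16 − 0.10| = 1 − 0.06 = 0.94
¬(y ↔ x) = 1 − 0.94 = 0.06
(z → ¬(¬x → x)) ↔ ¬(y ↔ x) = 1 − |1.00 − 0.06| = 1 − 0.94 = 0.06
¬((z → ¬(¬x → x)) ↔ ¬(y ↔ x)) = 1 − 0.06 = 0.94

0.94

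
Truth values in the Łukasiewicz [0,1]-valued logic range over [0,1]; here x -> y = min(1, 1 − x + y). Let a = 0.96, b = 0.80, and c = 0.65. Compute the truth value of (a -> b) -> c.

0.81

a -> b = min(1, 1 − 0.96 + 0.80) = min(1, 0.84) = 0.84
(a -> b) -> c = min(1, 1 − 0.84 + 0.65) = min(1, 0.81) = 0.81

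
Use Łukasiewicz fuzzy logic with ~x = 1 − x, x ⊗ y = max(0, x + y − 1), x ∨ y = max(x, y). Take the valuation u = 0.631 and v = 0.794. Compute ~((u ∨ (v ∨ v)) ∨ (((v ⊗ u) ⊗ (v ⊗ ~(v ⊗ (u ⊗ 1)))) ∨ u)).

v ∨ v = max(0.794, 0.794) = 0.794
u ∨ (v ∨ v) = max(0.631, 0.794) = 0.794
v ⊗ u = max(0, 0.794 + 0.631 − 1) = max(0, 0.425) = 0.425
u ⊗ 1 = max(0, 0.631 + 1.000 − 1) = max(0, 0.631) = 0.631
v ⊗ (u ⊗ 1) = max(0, 0.794 + 0.631 − 1) = max(0, 0.425) = 0.425
~(v ⊗ (u ⊗ 1)) = 1 − 0.425 = 0.575
v ⊗ ~(v ⊗ (u ⊗ 1)) = max(0, 0.794 + 0.575 − 1) = max(0, 0.369) = 0.369
(v ⊗ u) ⊗ (v ⊗ ~(v ⊗ (u ⊗ 1))) = max(0, 0.425 + 0.369 − 1) = max(0, -0.206) = 0.000
((v ⊗ u) ⊗ (v ⊗ ~(v ⊗ (u ⊗ 1)))) ∨ u = max(0.000, 0.631) = 0.631
(u ∨ (v ∨ v)) ∨ (((v ⊗ u) ⊗ (v ⊗ ~(v ⊗ (u ⊗ 1)))) ∨ u) = max(0.794, 0.631) = 0.794
~((u ∨ (v ∨ v)) ∨ (((v ⊗ u) ⊗ (v ⊗ ~(v ⊗ (u ⊗ 1)))) ∨ u)) = 1 − 0.794 = 0.206

0.206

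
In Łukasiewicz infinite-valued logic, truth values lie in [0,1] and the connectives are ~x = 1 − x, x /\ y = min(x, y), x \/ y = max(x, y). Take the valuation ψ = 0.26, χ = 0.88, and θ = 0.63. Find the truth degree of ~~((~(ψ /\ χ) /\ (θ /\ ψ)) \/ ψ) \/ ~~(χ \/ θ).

ψ /\ χ = min(0.26, 0.88) = 0.26
~(ψ /\ χ) = 1 − 0.26 = 0.74
θ /\ ψ = min(0.63, 0.26) = 0.26
~(ψ /\ χ) /\ (θ /\ ψ) = min(0.74, 0.26) = 0.26
(~(ψ /\ χ) /\ (θ /\ ψ)) \/ ψ = max(0.26, 0.26) = 0.26
~((~(ψ /\ χ) /\ (θ /\ ψ)) \/ ψ) = 1 − 0.26 = 0.74
~~((~(ψ /\ χ) /\ (θ /\ ψ)) \/ ψ) = 1 − 0.74 = 0.26
χ \/ θ = max(0.88, 0.63) = 0.88
~(χ \/ θ) = 1 − 0.88 = 0.12
~~(χ \/ θ) = 1 − 0.12 = 0.88
~~((~(ψ /\ χ) /\ (θ /\ ψ)) \/ ψ) \/ ~~(χ \/ θ) = max(0.26, 0.88) = 0.88

0.88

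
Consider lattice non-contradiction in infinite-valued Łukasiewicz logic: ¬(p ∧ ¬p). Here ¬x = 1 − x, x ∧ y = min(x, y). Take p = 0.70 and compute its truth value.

0.70

¬p = 1 − 0.70 = 0.30
p ∧ ¬p = min(0.70, 0.30) = 0.30
¬(p ∧ ¬p) = 1 − 0.30 = 0.70
(The value 0.70 < 1 shows this instance is not satisfied; not a Ł∞-tautology — its value is 1 − min(a, 1−a).)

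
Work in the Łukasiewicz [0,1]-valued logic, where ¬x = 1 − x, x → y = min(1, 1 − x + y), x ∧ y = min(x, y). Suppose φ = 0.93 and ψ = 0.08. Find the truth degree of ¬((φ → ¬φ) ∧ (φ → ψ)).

¬φ = 1 − 0.93 = 0.07
φ → ¬φ = min(1, 1 − 0.93 + 0.07) = min(1, 0.14) = 0.14
φ → ψ = min(1, 1 − 0.93 + 0.08) = min(1, 0.15) = 0.15
(φ → ¬φ) ∧ (φ → ψ) = min(0.14, 0.15) = 0.14
¬((φ → ¬φ) ∧ (φ → ψ)) = 1 − 0.14 = 0.86

0.86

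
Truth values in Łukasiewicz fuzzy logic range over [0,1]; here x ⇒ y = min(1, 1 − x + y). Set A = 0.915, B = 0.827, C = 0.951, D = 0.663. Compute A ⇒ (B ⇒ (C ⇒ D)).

0.970

C ⇒ D = min(1, 1 − 0.951 + 0.663) = min(1, 0.712) = 0.712
B ⇒ (C ⇒ D) = min(1, 1 − 0.827 + 0.712) = min(1, 0.885) = 0.885
A ⇒ (B ⇒ (C ⇒ D)) = min(1, 1 − 0.915 + 0.885) = min(1, 0.970) = 0.970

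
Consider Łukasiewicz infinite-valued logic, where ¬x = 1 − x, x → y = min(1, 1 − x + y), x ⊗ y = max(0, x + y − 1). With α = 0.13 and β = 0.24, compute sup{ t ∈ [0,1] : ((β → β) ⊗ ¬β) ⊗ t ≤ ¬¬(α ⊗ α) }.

0.24

β → β = min(1, 1 − 0.24 + 0.24) = min(1, 1.00) = 1.00
¬β = 1 − 0.24 = 0.76
(β → β) ⊗ ¬β = max(0, 1.00 + 0.76 − 1) = max(0, 0.76) = 0.76
So the left factor is (β → β) ⊗ ¬β = 0.76.
α ⊗ α = max(0, 0.13 + 0.13 − 1) = max(0, -0.74) = 0.00
¬(α ⊗ α) = 1 − 0.00 = 1.00
¬¬(α ⊗ α) = 1 − 1.00 = 0.00
So the right-hand bound is ¬¬(α ⊗ α) = 0.00.
The residuum of the Łukasiewicz t-norm gives the supremum: min(1, 1 − 0.76 + 0.00).
1 − 0.76 + 0.00 = 0.24, so t = min(1, 0.24) = 0.24.
Check: 0.76 ⊗ 0.24 = max(0, 0.00) = 0.00 ≤ 0.00.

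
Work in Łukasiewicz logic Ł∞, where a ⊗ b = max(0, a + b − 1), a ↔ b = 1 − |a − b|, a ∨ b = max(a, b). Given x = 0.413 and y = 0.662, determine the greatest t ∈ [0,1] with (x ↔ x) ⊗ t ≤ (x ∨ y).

0.662

x ↔ x = 1 − |0.413 − 0.413| = 1 − 0.000 = 1.000
So the left factor is x ↔ x = 1.000.
x ∨ y = max(0.413, 0.662) = 0.662
So the right-hand bound is x ∨ y = 0.662.
The residuum of the Łukasiewicz t-norm gives the supremum: min(1, 1 − 1.000 + 0.662).
1 − 1.000 + 0.662 = 0.662, so t = min(1, 0.662) = 0.662.
Check: 1.000 ⊗ 0.662 = max(0, 0.662) = 0.662 ≤ 0.662.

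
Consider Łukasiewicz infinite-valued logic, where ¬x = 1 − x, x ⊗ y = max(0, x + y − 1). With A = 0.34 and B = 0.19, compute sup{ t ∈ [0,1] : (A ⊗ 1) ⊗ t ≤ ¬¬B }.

0.85

A ⊗ 1 = max(0, 0.34 + 1.00 − 1) = max(0, 0.34) = 0.34
So the left factor is A ⊗ 1 = 0.34.
¬B = 1 − 0.19 = 0.81
¬¬B = 1 − 0.81 = 0.19
So the right-hand bound is ¬¬B = 0.19.
The residuum of the Łukasiewicz t-norm gives the supremum: min(1, 1 − 0.34 + 0.19).
1 − 0.34 + 0.19 = 0.85, so t = min(1, 0.85) = 0.85.
Check: 0.34 ⊗ 0.85 = max(0, 0.19) = 0.19 ≤ 0.19.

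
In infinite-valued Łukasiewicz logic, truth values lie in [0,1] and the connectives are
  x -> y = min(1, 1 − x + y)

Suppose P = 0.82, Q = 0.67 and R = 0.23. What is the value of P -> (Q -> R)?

Q -> R = min(1, 1 − 0.67 + 0.23) = min(1, 0.56) = 0.56
P -> (Q -> R) = min(1, 1 − 0.82 + 0.56) = min(1, 0.74) = 0.74

0.74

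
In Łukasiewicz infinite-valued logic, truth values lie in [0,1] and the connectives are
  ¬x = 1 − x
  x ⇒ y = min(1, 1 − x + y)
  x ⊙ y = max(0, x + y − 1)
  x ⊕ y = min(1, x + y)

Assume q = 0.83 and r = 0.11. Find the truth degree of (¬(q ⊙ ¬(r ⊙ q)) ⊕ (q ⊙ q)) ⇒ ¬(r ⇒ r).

r ⊙ q = max(0, 0.11 + 0.83 − 1) = max(0, -0.06) = 0.00
¬(r ⊙ q) = 1 − 0.00 = 1.00
q ⊙ ¬(r ⊙ q) = max(0, 0.83 + 1.00 − 1) = max(0, 0.83) = 0.83
¬(q ⊙ ¬(r ⊙ q)) = 1 − 0.83 = 0.17
q ⊙ q = max(0, 0.83 + 0.83 − 1) = max(0, 0.66) = 0.66
¬(q ⊙ ¬(r ⊙ q)) ⊕ (q ⊙ q) = min(1, 0.17 + 0.66) = min(1, 0.83) = 0.83
r ⇒ r = min(1, 1 − 0.11 + 0.11) = min(1, 1.00) = 1.00
¬(r ⇒ r) = 1 − 1.00 = 0.00
(¬(q ⊙ ¬(r ⊙ q)) ⊕ (q ⊙ q)) ⇒ ¬(r ⇒ r) = min(1, 1 − 0.83 + 0.00) = min(1, 0.17) = 0.17

0.17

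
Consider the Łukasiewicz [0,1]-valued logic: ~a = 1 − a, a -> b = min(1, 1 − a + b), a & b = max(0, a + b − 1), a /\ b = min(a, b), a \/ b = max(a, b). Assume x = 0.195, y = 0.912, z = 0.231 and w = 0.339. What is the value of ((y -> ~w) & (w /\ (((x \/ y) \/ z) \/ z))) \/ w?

~w = 1 − 0.339 = 0.661
y -> ~w = min(1, 1 − 0.912 + 0.661) = min(1, 0.749) = 0.749
x \/ y = max(0.195, 0.912) = 0.912
(x \/ y) \/ z = max(0.912, 0.231) = 0.912
((x \/ y) \/ z) \/ z = max(0.912, 0.231) = 0.912
w /\ (((x \/ y) \/ z) \/ z) = min(0.339, 0.912) = 0.339
(y -> ~w) & (w /\ (((x \/ y) \/ z) \/ z)) = max(0, 0.749 + 0.339 − 1) = max(0, 0.088) = 0.088
((y -> ~w) & (w /\ (((x \/ y) \/ z) \/ z))) \/ w = max(0.088, 0.339) = 0.339

0.339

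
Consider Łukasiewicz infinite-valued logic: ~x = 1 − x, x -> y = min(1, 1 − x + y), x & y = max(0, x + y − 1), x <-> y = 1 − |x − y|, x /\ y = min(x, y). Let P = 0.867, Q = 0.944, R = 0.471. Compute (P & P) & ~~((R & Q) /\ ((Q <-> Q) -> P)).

0.149

P & P = max(0, 0.867 + 0.867 − 1) = max(0, 0.734) = 0.734
R & Q = max(0, 0.471 + 0.944 − 1) = max(0, 0.415) = 0.415
Q <-> Q = 1 − |0.944 − 0.944| = 1 − 0.000 = 1.000
(Q <-> Q) -> P = min(1, 1 − 1.000 + 0.867) = min(1, 0.867) = 0.867
(R & Q) /\ ((Q <-> Q) -> P) = min(0.415, 0.867) = 0.415
~((R & Q) /\ ((Q <-> Q) -> P)) = 1 − 0.415 = 0.585
~~((R & Q) /\ ((Q <-> Q) -> P)) = 1 − 0.585 = 0.415
(P & P) & ~~((R & Q) /\ ((Q <-> Q) -> P)) = max(0, 0.734 + 0.415 − 1) = max(0, 0.149) = 0.149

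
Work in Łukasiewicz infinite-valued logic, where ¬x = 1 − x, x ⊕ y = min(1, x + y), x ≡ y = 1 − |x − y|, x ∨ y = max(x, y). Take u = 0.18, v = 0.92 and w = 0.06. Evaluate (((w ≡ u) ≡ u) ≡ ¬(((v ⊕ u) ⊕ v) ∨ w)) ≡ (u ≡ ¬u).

0.66

w ≡ u = 1 − |0.06 − 0.18| = 1 − 0.12 = 0.88
(w ≡ u) ≡ u = 1 − |0.88 − 0.18| = 1 − 0.70 = 0.30
v ⊕ u = min(1, 0.92 + 0.18) = min(1, 1.10) = 1.00
(v ⊕ u) ⊕ v = min(1, 1.00 + 0.92) = min(1, 1.92) = 1.00
((v ⊕ u) ⊕ v) ∨ w = max(1.00, 0.06) = 1.00
¬(((v ⊕ u) ⊕ v) ∨ w) = 1 − 1.00 = 0.00
((w ≡ u) ≡ u) ≡ ¬(((v ⊕ u) ⊕ v) ∨ w) = 1 − |0.30 − 0.00| = 1 − 0.30 = 0.70
¬u = 1 − 0.18 = 0.82
u ≡ ¬u = 1 − |0.18 − 0.82| = 1 − 0.64 = 0.36
(((w ≡ u) ≡ u) ≡ ¬(((v ⊕ u) ⊕ v) ∨ w)) ≡ (u ≡ ¬u) = 1 − |0.70 − 0.36| = 1 − 0.34 = 0.66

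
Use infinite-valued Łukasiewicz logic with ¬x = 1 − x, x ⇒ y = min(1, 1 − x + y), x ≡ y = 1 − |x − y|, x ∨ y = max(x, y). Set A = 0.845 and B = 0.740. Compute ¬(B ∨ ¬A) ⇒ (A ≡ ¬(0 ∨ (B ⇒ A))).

¬A = 1 − 0.845 = 0.155
B ∨ ¬A = max(0.740, 0.155) = 0.740
¬(B ∨ ¬A) = 1 − 0.740 = 0.260
B ⇒ A = min(1, 1 − 0.740 + 0.845) = min(1, 1.105) = 1.000
0 ∨ (B ⇒ A) = max(0.000, 1.000) = 1.000
¬(0 ∨ (B ⇒ A)) = 1 − 1.000 = 0.000
A ≡ ¬(0 ∨ (B ⇒ A)) = 1 − |0.845 − 0.000| = 1 − 0.845 = 0.155
¬(B ∨ ¬A) ⇒ (A ≡ ¬(0 ∨ (B ⇒ A))) = min(1, 1 − 0.260 + 0.155) = min(1, 0.895) = 0.895

0.895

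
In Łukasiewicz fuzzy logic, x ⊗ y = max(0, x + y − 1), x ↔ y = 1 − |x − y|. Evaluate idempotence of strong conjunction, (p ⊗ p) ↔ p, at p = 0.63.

0.63

p ⊗ p = max(0, 0.63 + 0.63 − 1) = max(0, 0.26) = 0.26
(p ⊗ p) ↔ p = 1 − |0.26 − 0.63| = 1 − 0.37 = 0.63
(The value 0.63 < 1 shows this instance is not satisfied; fails in Ł∞ since a ⊗ a = max(0, 2a−1) ≠ a in general.)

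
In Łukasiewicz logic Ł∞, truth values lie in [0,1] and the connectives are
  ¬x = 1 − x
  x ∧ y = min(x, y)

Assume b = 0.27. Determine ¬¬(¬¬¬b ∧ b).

¬b = 1 − 0.27 = 0.73
¬¬b = 1 − 0.73 = 0.27
¬¬¬b = 1 − 0.27 = 0.73
¬¬¬b ∧ b = min(0.73, 0.27) = 0.27
¬(¬¬¬b ∧ b) = 1 − 0.27 = 0.73
¬¬(¬¬¬b ∧ b) = 1 − 0.73 = 0.27

0.27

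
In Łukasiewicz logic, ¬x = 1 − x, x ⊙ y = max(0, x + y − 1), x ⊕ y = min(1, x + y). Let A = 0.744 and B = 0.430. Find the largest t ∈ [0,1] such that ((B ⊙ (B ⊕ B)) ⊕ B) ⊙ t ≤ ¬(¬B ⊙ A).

B ⊕ B = min(1, 0.430 + 0.430) = min(1, 0.860) = 0.860
B ⊙ (B ⊕ B) = max(0, 0.430 + 0.860 − 1) = max(0, 0.290) = 0.290
(B ⊙ (B ⊕ B)) ⊕ B = min(1, 0.290 + 0.430) = min(1, 0.720) = 0.720
So the left factor is (B ⊙ (B ⊕ B)) ⊕ B = 0.720.
¬B = 1 − 0.430 = 0.570
¬B ⊙ A = max(0, 0.570 + 0.744 − 1) = max(0, 0.314) = 0.314
¬(¬B ⊙ A) = 1 − 0.314 = 0.686
So the right-hand bound is ¬(¬B ⊙ A) = 0.686.
The residuum of the Łukasiewicz t-norm gives the supremum: min(1, 1 − 0.720 + 0.686).
1 − 0.720 + 0.686 = 0.966, so t = min(1, 0.966) = 0.966.
Check: 0.720 ⊙ 0.966 = max(0, 0.686) = 0.686 ≤ 0.686.

0.966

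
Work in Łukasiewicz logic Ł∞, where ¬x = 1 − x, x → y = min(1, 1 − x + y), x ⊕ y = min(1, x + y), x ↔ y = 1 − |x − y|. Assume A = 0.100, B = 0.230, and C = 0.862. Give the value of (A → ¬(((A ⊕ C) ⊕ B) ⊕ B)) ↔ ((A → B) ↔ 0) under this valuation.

0.100

A ⊕ C = min(1, 0.100 + 0.862) = min(1, 0.962) = 0.962
(A ⊕ C) ⊕ B = min(1, 0.962 + 0.230) = min(1, 1.192) = 1.000
((A ⊕ C) ⊕ B) ⊕ B = min(1, 1.000 + 0.230) = min(1, 1.230) = 1.000
¬(((A ⊕ C) ⊕ B) ⊕ B) = 1 − 1.000 = 0.000
A → ¬(((A ⊕ C) ⊕ B) ⊕ B) = min(1, 1 − 0.100 + 0.000) = min(1, 0.900) = 0.900
A → B = min(1, 1 − 0.100 + 0.230) = min(1, 1.130) = 1.000
(A → B) ↔ 0 = 1 − |1.000 − 0.000| = 1 − 1.000 = 0.000
(A → ¬(((A ⊕ C) ⊕ B) ⊕ B)) ↔ ((A → B) ↔ 0) = 1 − |0.900 − 0.000| = 1 − 0.900 = 0.100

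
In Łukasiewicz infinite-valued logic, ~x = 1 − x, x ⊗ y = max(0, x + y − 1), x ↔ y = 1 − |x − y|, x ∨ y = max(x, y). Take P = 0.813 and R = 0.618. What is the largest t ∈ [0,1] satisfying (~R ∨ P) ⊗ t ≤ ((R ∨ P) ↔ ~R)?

0.756

~R = 1 − 0.618 = 0.382
~R ∨ P = max(0.382, 0.813) = 0.813
So the left factor is ~R ∨ P = 0.813.
R ∨ P = max(0.618, 0.813) = 0.813
(R ∨ P) ↔ ~R = 1 − |0.813 − 0.382| = 1 − 0.431 = 0.569
So the right-hand bound is (R ∨ P) ↔ ~R = 0.569.
The residuum of the Łukasiewicz t-norm gives the supremum: min(1, 1 − 0.813 + 0.569).
1 − 0.813 + 0.569 = 0.756, so t = min(1, 0.756) = 0.756.
Check: 0.813 ⊗ 0.756 = max(0, 0.569) = 0.569 ≤ 0.569.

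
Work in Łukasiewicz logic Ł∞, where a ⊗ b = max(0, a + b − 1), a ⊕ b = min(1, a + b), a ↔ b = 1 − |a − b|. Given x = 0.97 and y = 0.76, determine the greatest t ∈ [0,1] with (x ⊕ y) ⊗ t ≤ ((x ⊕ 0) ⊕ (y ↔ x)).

1.00

x ⊕ y = min(1, 0.97 + 0.76) = min(1, 1.73) = 1.00
So the left factor is x ⊕ y = 1.00.
x ⊕ 0 = min(1, 0.97 + 0.00) = min(1, 0.97) = 0.97
y ↔ x = 1 − |0.76 − 0.97| = 1 − 0.21 = 0.79
(x ⊕ 0) ⊕ (y ↔ x) = min(1, 0.97 + 0.79) = min(1, 1.76) = 1.00
So the right-hand bound is (x ⊕ 0) ⊕ (y ↔ x) = 1.00.
The residuum of the Łukasiewicz t-norm gives the supremum: min(1, 1 − 1.00 + 1.00).
1 − 1.00 + 1.00 = 1.00, so t = min(1, 1.00) = 1.00.
Check: 1.00 ⊗ 1.00 = max(0, 1.00) = 1.00 ≤ 1.00.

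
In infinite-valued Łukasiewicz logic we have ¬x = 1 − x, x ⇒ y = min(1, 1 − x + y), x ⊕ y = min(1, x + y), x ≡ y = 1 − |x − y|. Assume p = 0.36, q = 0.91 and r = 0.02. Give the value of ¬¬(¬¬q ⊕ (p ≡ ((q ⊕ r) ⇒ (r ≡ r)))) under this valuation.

¬q = 1 − 0.91 = 0.09
¬¬q = 1 − 0.09 = 0.91
q ⊕ r = min(1, 0.91 + 0.02) = min(1, 0.93) = 0.93
r ≡ r = 1 − |0.02 − 0.02| = 1 − 0.00 = 1.00
(q ⊕ r) ⇒ (r ≡ r) = min(1, 1 − 0.93 + 1.00) = min(1, 1.07) = 1.00
p ≡ ((q ⊕ r) ⇒ (r ≡ r)) = 1 − |0.36 − 1.00| = 1 − 0.64 = 0.36
¬¬q ⊕ (p ≡ ((q ⊕ r) ⇒ (r ≡ r))) = min(1, 0.91 + 0.36) = min(1, 1.27) = 1.00
¬(¬¬q ⊕ (p ≡ ((q ⊕ r) ⇒ (r ≡ r)))) = 1 − 1.00 = 0.00
¬¬(¬¬q ⊕ (p ≡ ((q ⊕ r) ⇒ (r ≡ r)))) = 1 − 0.00 = 1.00

1.00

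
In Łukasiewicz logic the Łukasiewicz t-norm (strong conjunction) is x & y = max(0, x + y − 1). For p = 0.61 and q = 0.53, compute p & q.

p & q = max(0, 0.61 + 0.53 − 1) = max(0, 0.14) = 0.14
For comparison, the Gödel (minimum) t-norm min(x, y) would give 0.53.

0.14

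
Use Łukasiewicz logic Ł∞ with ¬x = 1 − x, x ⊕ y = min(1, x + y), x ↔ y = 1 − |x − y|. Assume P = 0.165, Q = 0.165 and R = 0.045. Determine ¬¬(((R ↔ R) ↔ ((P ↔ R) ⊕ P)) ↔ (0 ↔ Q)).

R ↔ R = 1 − |0.045 − 0.045| = 1 − 0.000 = 1.000
P ↔ R = 1 − |0.165 − 0.045| = 1 − 0.120 = 0.880
(P ↔ R) ⊕ P = min(1, 0.880 + 0.165) = min(1, 1.045) = 1.000
(R ↔ R) ↔ ((P ↔ R) ⊕ P) = 1 − |1.000 − 1.000| = 1 − 0.000 = 1.000
0 ↔ Q = 1 − |0.000 − 0.165| = 1 − 0.165 = 0.835
((R ↔ R) ↔ ((P ↔ R) ⊕ P)) ↔ (0 ↔ Q) = 1 − |1.000 − 0.835| = 1 − 0.165 = 0.835
¬(((R ↔ R) ↔ ((P ↔ R) ⊕ P)) ↔ (0 ↔ Q)) = 1 − 0.835 = 0.165
¬¬(((R ↔ R) ↔ ((P ↔ R) ⊕ P)) ↔ (0 ↔ Q)) = 1 − 0.165 = 0.835

0.835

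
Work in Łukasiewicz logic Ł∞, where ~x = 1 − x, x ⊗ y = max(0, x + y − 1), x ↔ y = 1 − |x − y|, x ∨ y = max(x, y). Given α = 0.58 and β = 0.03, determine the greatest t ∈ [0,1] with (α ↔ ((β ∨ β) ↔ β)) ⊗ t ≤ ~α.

β ∨ β = max(0.03, 0.03) = 0.03
(β ∨ β) ↔ β = 1 − |0.03 − 0.03| = 1 − 0.00 = 1.00
α ↔ ((β ∨ β) ↔ β) = 1 − |0.58 − 1.00| = 1 − 0.42 = 0.58
So the left factor is α ↔ ((β ∨ β) ↔ β) = 0.58.
~α = 1 − 0.58 = 0.42
So the right-hand bound is ~α = 0.42.
The residuum of the Łukasiewicz t-norm gives the supremum: min(1, 1 − 0.58 + 0.42).
1 − 0.58 + 0.42 = 0.84, so t = min(1, 0.84) = 0.84.
Check: 0.58 ⊗ 0.84 = max(0, 0.42) = 0.42 ≤ 0.42.

0.84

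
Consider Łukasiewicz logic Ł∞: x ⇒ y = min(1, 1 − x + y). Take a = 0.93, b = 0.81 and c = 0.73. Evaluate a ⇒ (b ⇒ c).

b ⇒ c = min(1, 1 − 0.81 + 0.73) = min(1, 0.92) = 0.92
a ⇒ (b ⇒ c) = min(1, 1 − 0.93 + 0.92) = min(1, 0.99) = 0.99

0.99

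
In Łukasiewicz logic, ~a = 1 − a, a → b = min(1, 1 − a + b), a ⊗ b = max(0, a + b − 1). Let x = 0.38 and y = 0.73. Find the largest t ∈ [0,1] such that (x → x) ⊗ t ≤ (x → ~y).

0.89

x → x = min(1, 1 − 0.38 + 0.38) = min(1, 1.00) = 1.00
So the left factor is x → x = 1.00.
~y = 1 − 0.73 = 0.27
x → ~y = min(1, 1 − 0.38 + 0.27) = min(1, 0.89) = 0.89
So the right-hand bound is x → ~y = 0.89.
The residuum of the Łukasiewicz t-norm gives the supremum: min(1, 1 − 1.00 + 0.89).
1 − 1.00 + 0.89 = 0.89, so t = min(1, 0.89) = 0.89.
Check: 1.00 ⊗ 0.89 = max(0, 0.89) = 0.89 ≤ 0.89.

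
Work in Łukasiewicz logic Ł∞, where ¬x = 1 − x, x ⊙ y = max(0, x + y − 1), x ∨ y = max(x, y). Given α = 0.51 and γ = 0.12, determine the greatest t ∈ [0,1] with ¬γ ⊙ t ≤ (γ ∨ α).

0.63

¬γ = 1 − 0.12 = 0.88
So the left factor is ¬γ = 0.88.
γ ∨ α = max(0.12, 0.51) = 0.51
So the right-hand bound is γ ∨ α = 0.51.
The residuum of the Łukasiewicz t-norm gives the supremum: min(1, 1 − 0.88 + 0.51).
1 − 0.88 + 0.51 = 0.63, so t = min(1, 0.63) = 0.63.
Check: 0.88 ⊙ 0.63 = max(0, 0.51) = 0.51 ≤ 0.51.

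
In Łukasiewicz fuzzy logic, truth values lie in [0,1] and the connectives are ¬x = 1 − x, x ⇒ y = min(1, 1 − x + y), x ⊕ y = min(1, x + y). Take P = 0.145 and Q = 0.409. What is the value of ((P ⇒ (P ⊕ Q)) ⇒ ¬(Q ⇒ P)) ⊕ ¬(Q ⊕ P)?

0.710

P ⊕ Q = min(1, 0.145 + 0.409) = min(1, 0.554) = 0.554
P ⇒ (P ⊕ Q) = min(1, 1 − 0.145 + 0.554) = min(1, 1.409) = 1.000
Q ⇒ P = min(1, 1 − 0.409 + 0.145) = min(1, 0.736) = 0.736
¬(Q ⇒ P) = 1 − 0.736 = 0.264
(P ⇒ (P ⊕ Q)) ⇒ ¬(Q ⇒ P) = min(1, 1 − 1.000 + 0.264) = min(1, 0.264) = 0.264
Q ⊕ P = min(1, 0.409 + 0.145) = min(1, 0.554) = 0.554
¬(Q ⊕ P) = 1 − 0.554 = 0.446
((P ⇒ (P ⊕ Q)) ⇒ ¬(Q ⇒ P)) ⊕ ¬(Q ⊕ P) = min(1, 0.264 + 0.446) = min(1, 0.710) = 0.710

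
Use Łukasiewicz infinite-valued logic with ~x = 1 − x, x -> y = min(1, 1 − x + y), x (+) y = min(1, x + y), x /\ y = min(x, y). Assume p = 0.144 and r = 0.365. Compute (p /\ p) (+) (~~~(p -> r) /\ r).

p /\ p = min(0.144, 0.144) = 0.144
p -> r = min(1, 1 − 0.144 + 0.365) = min(1, 1.221) = 1.000
~(p -> r) = 1 − 1.000 = 0.000
~~(p -> r) = 1 − 0.000 = 1.000
~~~(p -> r) = 1 − 1.000 = 0.000
~~~(p -> r) /\ r = min(0.000, 0.365) = 0.000
(p /\ p) (+) (~~~(p -> r) /\ r) = min(1, 0.144 + 0.000) = min(1, 0.144) = 0.144

0.144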